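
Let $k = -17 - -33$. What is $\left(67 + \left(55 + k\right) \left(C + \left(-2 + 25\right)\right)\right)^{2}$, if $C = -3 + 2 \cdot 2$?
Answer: $3136441$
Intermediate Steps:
$k = 16$ ($k = -17 + 33 = 16$)
$C = 1$ ($C = -3 + 4 = 1$)
$\left(67 + \left(55 + k\right) \left(C + \left(-2 + 25\right)\right)\right)^{2} = \left(67 + \left(55 + 16\right) \left(1 + \left(-2 + 25\right)\right)\right)^{2} = \left(67 + 71 \left(1 + 23\right)\right)^{2} = \left(67 + 71 \cdot 24\right)^{2} = \left(67 + 1704\right)^{2} = 1771^{2} = 3136441$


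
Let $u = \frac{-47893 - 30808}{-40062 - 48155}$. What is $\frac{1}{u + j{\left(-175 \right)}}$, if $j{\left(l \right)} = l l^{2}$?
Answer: $- \frac{88217}{472787905674} \approx -1.8659 \cdot 10^{-7}$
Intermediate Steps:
$j{\left(l \right)} = l^{3}$
$u = \frac{78701}{88217}$ ($u = - \frac{78701}{-88217} = \left(-78701\right) \left(- \frac{1}{88217}\right) = \frac{78701}{88217} \approx 0.89213$)
$\frac{1}{u + j{\left(-175 \right)}} = \frac{1}{\frac{78701}{88217} + \left(-175\right)^{3}} = \frac{1}{\frac{78701}{88217} - 5359375} = \frac{1}{- \frac{472787905674}{88217}} = - \frac{88217}{472787905674}$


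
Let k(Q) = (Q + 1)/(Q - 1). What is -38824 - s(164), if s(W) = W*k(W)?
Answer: -6355372/163 ≈ -38990.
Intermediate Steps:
k(Q) = (1 + Q)/(-1 + Q)
s(W) = W*(1 + W)/(-1 + W) (s(W) = W*((1 + W)/(-1 + W)) = W*(1 + W)/(-1 + W))
-38824 - s(164) = -38824 - 164*(1 + 164)/(-1 + 164) = -38824 - 164*165/163 = -38824 - 1*27060/163 = -38824 - 27060/163 = -6355372/163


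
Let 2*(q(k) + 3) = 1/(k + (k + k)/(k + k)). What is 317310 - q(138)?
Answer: 88213013/278 ≈ 3.1731e+5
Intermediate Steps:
q(k) = -3 + 1/(2*(1 + k)) (q(k) = -3 + 1/(2*(k + (k + k)/(k + k))) = -3 + 1/(2*(k + (2*k)/((2*k)))) = -3 + 1/(2*(k + (2*k)*(1/(2*k)))) = -3 + 1/(2*(k + 1)) = -3 + 1/(2*(1 + k)))
317310 - q(138) = 317310 - (-5 - 6*138)/(2*(1 + 138)) = 317310 - (-5 - 828)/(2*139) = 317310 - (-833)/(2*139) = 317310 - 1*(-833/278) = 317310 + 833/278 = 88213013/278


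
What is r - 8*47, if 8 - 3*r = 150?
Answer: -1270/3 ≈ -423.33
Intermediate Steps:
r = -142/3 (r = 8/3 - 1/3*150 = 8/3 - 50 = -142/3 ≈ -47.333)
r - 8*47 = -142/3 - 8*47 = -142/3 - 376 = -1270/3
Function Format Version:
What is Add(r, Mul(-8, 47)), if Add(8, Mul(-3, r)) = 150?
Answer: Rational(-1270, 3) ≈ -423.33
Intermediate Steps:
r = Rational(-142, 3) (r = Add(Rational(8, 3), Mul(Rational(-1, 3), 150)) = Add(Rational(8, 3), -50) = Rational(-142, 3) ≈ -47.333)
Add(r, Mul(-8, 47)) = Add(Rational(-142, 3), Mul(-8, 47)) = Add(Rational(-142, 3), -376) = Rational(-1270, 3)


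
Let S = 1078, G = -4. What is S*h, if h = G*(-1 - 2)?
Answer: 12936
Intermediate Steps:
h = 12 (h = -4*(-1 - 2) = -4*(-3) = 12)
S*h = 1078*12 = 12936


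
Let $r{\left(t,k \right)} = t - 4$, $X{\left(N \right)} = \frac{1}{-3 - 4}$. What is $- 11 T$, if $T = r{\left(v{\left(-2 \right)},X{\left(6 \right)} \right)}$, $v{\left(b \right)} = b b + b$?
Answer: $22$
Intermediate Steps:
$X{\left(N \right)} = - \frac{1}{7}$ ($X{\left(N \right)} = \frac{1}{-7} = - \frac{1}{7}$)
$v{\left(b \right)} = b + b^{2}$ ($v{\left(b \right)} = b^{2} + b = b + b^{2}$)
$r{\left(t,k \right)} = -4 + t$
$T = -2$ ($T = -4 - 2 \left(1 - 2\right) = -4 - -2 = -4 + 2 = -2$)
$- 11 T = \left(-11\right) \left(-2\right) = 22$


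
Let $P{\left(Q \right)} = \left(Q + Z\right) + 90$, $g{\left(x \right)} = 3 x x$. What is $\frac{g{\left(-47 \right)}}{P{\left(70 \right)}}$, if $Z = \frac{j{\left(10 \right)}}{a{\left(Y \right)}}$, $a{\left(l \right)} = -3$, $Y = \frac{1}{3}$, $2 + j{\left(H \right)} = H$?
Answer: $\frac{19881}{472} \approx 42.121$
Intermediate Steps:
$j{\left(H \right)} = -2 + H$
$Y = \frac{1}{3} \approx 0.33333$
$g{\left(x \right)} = 3 x^{2}$
$Z = - \frac{8}{3}$ ($Z = \frac{-2 + 10}{-3} = 8 \left(- \frac{1}{3}\right) = - \frac{8}{3} \approx -2.6667$)
$P{\left(Q \right)} = \frac{262}{3} + Q$ ($P{\left(Q \right)} = \left(Q - \frac{8}{3}\right) + 90 = \left(- \frac{8}{3} + Q\right) + 90 = \frac{262}{3} + Q$)
$\frac{g{\left(-47 \right)}}{P{\left(70 \right)}} = \frac{3 \left(-47\right)^{2}}{\frac{262}{3} + 70} = \frac{3 \cdot 2209}{\frac{472}{3}} = 6627 \cdot \frac{3}{472} = \frac{19881}{472}$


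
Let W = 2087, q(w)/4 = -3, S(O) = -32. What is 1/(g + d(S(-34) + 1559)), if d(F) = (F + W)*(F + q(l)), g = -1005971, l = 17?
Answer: 1/4469239 ≈ 2.2375e-7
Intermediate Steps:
q(w) = -12 (q(w) = 4*(-3) = -12)
d(F) = (-12 + F)*(2087 + F) (d(F) = (F + 2087)*(F - 12) = (2087 + F)*(-12 + F) = (-12 + F)*(2087 + F))
1/(g + d(S(-34) + 1559)) = 1/(-1005971 + (-25044 + (-32 + 1559)² + 2075*(-32 + 1559))) = 1/(-1005971 + (-25044 + 1527² + 2075*1527)) = 1/(-1005971 + (-25044 + 2331729 + 3168525)) = 1/(-1005971 + 5475210) = 1/4469239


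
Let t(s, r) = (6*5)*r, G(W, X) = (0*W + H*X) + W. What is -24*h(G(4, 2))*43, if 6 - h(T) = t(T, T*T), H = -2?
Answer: -6192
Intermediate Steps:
G(W, X) = W - 2*X (G(W, X) = (0*W - 2*X) + W = (0 - 2*X) + W = -2*X + W = W - 2*X)
t(s, r) = 30*r
h(T) = 6 - 30*T² (h(T) = 6 - 30*T*T = 6 - 30*T²)
-24*h(G(4, 2))*43 = -24*(6 - 30*(4 - 2*2)²)*43 = -24*(6 - 30*(4 - 4)²)*43 = -24*(6 - 30*0²)*43 = -24*(6 - 30*0)*43 = -24*(6 + 0)*43 = -24*6*43 = -144*43 = -6192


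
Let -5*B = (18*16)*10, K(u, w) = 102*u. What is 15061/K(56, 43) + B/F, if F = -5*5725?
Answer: 434411237/163506000 ≈ 2.6569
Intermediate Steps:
F = -28625
B = -576 (B = -18*16*10/5 = -288*10/5 = -⅕*2880 = -576)
15061/K(56, 43) + B/F = 15061/((102*56)) - 576/(-28625) = 15061/5712 - 576*(-1/28625) = 15061*(1/5712) + 576/28625 = 15061/5712 + 576/28625 = 434411237/163506000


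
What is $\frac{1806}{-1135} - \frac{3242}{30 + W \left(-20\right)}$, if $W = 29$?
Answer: $\frac{268637}{62425} \approx 4.3034$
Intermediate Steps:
$\frac{1806}{-1135} - \frac{3242}{30 + W \left(-20\right)} = \frac{1806}{-1135} - \frac{3242}{30 + 29 \left(-20\right)} = 1806 \left(- \frac{1}{1135}\right) - \frac{3242}{30 - 580} = - \frac{1806}{1135} - \frac{3242}{-550} = - \frac{1806}{1135} - - \frac{1621}{275} = - \frac{1806}{1135} + \frac{1621}{275} = \frac{268637}{62425}$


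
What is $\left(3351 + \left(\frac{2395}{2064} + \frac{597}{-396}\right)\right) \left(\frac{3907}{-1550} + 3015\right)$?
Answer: $\frac{355211961963803}{35191200} \approx 1.0094 \cdot 10^{7}$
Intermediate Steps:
$\left(3351 + \left(\frac{2395}{2064} + \frac{597}{-396}\right)\right) \left(\frac{3907}{-1550} + 3015\right) = \left(3351 + \left(2395 \cdot \frac{1}{2064} + 597 \left(- \frac{1}{396}\right)\right)\right) \left(3907 \left(- \frac{1}{1550}\right) + 3015\right) = \left(3351 + \left(\frac{2395}{2064} - \frac{199}{132}\right)\right) \left(- \frac{3907}{1550} + 3015\right) = \left(3351 - \frac{7883}{22704}\right) \frac{4669343}{1550} = \frac{76073221}{22704} \cdot \frac{4669343}{1550} = \frac{355211961963803}{35191200}$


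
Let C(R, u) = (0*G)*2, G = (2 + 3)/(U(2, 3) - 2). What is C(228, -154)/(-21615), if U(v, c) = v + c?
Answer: 0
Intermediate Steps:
U(v, c) = c + v
G = 5/3 (G = (2 + 3)/((3 + 2) - 2) = 5/(5 - 2) = 5/3 ≈ 1.6667)
C(R, u) = 0 (C(R, u) = (0*(5/3))*2 = 0*2 = 0)
C(228, -154)/(-21615) = 0/(-21615) = 0*(-1/21615) = 0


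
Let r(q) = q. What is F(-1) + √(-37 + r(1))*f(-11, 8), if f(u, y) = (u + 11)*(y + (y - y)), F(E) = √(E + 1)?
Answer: 0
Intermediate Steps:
F(E) = √(1 + E)
f(u, y) = y*(11 + u) (f(u, y) = (11 + u)*(y + 0) = (11 + u)*y = y*(11 + u))
F(-1) + √(-37 + r(1))*f(-11, 8) = √(1 - 1) + √(-37 + 1)*(8*(11 - 11)) = √0 + √(-36)*(8*0) = 0 + (6*I)*0 = 0 + 0 = 0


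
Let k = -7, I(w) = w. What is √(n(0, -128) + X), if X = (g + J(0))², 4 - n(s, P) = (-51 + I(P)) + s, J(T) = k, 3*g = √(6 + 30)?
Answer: 4*√13 ≈ 14.422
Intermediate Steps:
g = 2 (g = √(6 + 30)/3 = √36/3 = (⅓)*6 = 2)
J(T) = -7
n(s, P) = 55 - P - s (n(s, P) = 4 - ((-51 + P) + s) = 4 - (-51 + P + s) = 4 + (51 - P - s) = 55 - P - s)
X = 25 (X = (2 - 7)² = (-5)² = 25)
√(n(0, -128) + X) = √((55 - 1*(-128) - 1*0) + 25) = √((55 + 128 + 0) + 25) = √(183 + 25) = √208 = 4*√13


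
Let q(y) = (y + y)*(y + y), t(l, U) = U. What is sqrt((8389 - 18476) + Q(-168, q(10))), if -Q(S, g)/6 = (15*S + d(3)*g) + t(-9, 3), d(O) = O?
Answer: I*sqrt(2185) ≈ 46.744*I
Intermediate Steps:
q(y) = 4*y**2 (q(y) = (2*y)*(2*y) = 4*y**2)
Q(S, g) = -18 - 90*S - 18*g (Q(S, g) = -6*((15*S + 3*g) + 3) = -6*((3*g + 15*S) + 3) = -6*(3 + 3*g + 15*S) = -18 - 90*S - 18*g)
sqrt((8389 - 18476) + Q(-168, q(10))) = sqrt((8389 - 18476) + (-18 - 90*(-168) - 72*10**2)) = sqrt(-10087 + (-18 + 15120 - 72*100)) = sqrt(-10087 + (-18 + 15120 - 18*400)) = sqrt(-10087 + (-18 + 15120 - 7200)) = sqrt(-10087 + 7902) = sqrt(-2185) = I*sqrt(2185)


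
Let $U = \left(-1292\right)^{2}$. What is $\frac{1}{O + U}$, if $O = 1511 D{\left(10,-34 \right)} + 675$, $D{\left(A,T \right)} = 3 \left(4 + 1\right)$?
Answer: $\frac{1}{1692604} \approx 5.9081 \cdot 10^{-7}$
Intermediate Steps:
$D{\left(A,T \right)} = 15$ ($D{\left(A,T \right)} = 3 \cdot 5 = 15$)
$U = 1669264$
$O = 23340$ ($O = 1511 \cdot 15 + 675 = 22665 + 675 = 23340$)
$\frac{1}{O + U} = \frac{1}{23340 + 1669264} = \frac{1}{1692604}$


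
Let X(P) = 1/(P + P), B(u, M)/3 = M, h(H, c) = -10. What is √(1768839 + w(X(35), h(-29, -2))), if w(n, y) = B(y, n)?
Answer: 3*√963034590/70 ≈ 1330.0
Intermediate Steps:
B(u, M) = 3*M
X(P) = 1/(2*P)
w(n, y) = 3*n
√(1768839 + w(X(35), h(-29, -2))) = √(1768839 + 3*((½)/35)) = √(1768839 + 3*((½)*(1/35))) = √(1768839 + 3*(1/70)) = √(1768839 + 3/70) = √(123818733/70) = 3*√963034590/70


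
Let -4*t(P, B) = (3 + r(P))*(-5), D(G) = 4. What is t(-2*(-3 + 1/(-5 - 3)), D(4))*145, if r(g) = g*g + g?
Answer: 560425/64 ≈ 8756.6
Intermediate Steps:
r(g) = g + g**2 (r(g) = g**2 + g = g + g**2)
t(P, B) = 15/4 + 5*P*(1 + P)/4 (t(P, B) = -(3 + P*(1 + P))*(-5)/4 = -(-15 - 5*P*(1 + P))/4 = 15/4 + 5*P*(1 + P)/4)
t(-2*(-3 + 1/(-5 - 3)), D(4))*145 = (15/4 + 5*(-2*(-3 + 1/(-5 - 3)))*(1 - 2*(-3 + 1/(-5 - 3)))/4)*145 = (15/4 + 5*(-2*(-3 + 1/(-8)))*(1 - 2*(-3 + 1/(-8)))/4)*145 = (15/4 + 5*(-2*(-3 - 1/8))*(1 - 2*(-3 - 1/8))/4)*145 = (15/4 + 5*(-2*(-25/8))*(1 - 2*(-25/8))/4)*145 = (15/4 + (5/4)*(25/4)*(1 + 25/4))*145 = (15/4 + (5/4)*(25/4)*(29/4))*145 = (15/4 + 3625/64)*145 = (3865/64)*145 = 560425/64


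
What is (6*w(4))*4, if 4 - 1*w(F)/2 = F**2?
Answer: -576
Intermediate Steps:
w(F) = 8 - 2*F**2
(6*w(4))*4 = (6*(8 - 2*4**2))*4 = (6*(8 - 2*16))*4 = (6*(8 - 32))*4 = (6*(-24))*4 = -144*4 = -576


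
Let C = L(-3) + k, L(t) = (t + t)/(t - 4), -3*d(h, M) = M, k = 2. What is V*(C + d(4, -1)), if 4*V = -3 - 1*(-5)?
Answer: 67/42 ≈ 1.5952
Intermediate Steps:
d(h, M) = -M/3
L(t) = 2*t/(-4 + t) (L(t) = (2*t)/(-4 + t) = 2*t/(-4 + t))
C = 20/7 (C = 2*(-3)/(-4 - 3) + 2 = 2*(-3)/(-7) + 2 = 2*(-3)*(-⅐) + 2 = 6/7 + 2 = 20/7 ≈ 2.8571)
V = ½ (V = (-3 - 1*(-5))/4 = (-3 + 5)/4 = (¼)*2 = ½ ≈ 0.50000)
V*(C + d(4, -1)) = (20/7 - ⅓*(-1))/2 = (20/7 + ⅓)/2 = (½)*(67/21) = 67/42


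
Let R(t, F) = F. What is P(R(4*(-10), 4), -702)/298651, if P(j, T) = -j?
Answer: -4/298651 ≈ -1.3394e-5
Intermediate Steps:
P(R(4*(-10), 4), -702)/298651 = -1*4/298651 = -4*1/298651 = -4/298651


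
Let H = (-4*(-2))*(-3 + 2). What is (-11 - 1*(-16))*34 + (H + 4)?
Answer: 166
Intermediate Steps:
H = -8 (H = 8*(-1) = -8)
(-11 - 1*(-16))*34 + (H + 4) = (-11 - 1*(-16))*34 + (-8 + 4) = (-11 + 16)*34 - 4 = 5*34 - 4 = 170 - 4 = 166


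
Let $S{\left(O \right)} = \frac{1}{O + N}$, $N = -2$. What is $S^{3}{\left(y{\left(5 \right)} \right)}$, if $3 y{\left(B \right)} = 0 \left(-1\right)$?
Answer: $- \frac{1}{8} \approx -0.125$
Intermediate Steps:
$y{\left(B \right)} = 0$ ($y{\left(B \right)} = \frac{0 \left(-1\right)}{3} = \frac{1}{3} \cdot 0 = 0$)
$S{\left(O \right)} = \frac{1}{-2 + O}$ ($S{\left(O \right)} = \frac{1}{O - 2} = \frac{1}{-2 + O}$)
$S^{3}{\left(y{\left(5 \right)} \right)} = \left(\frac{1}{-2 + 0}\right)^{3} = \left(\frac{1}{-2}\right)^{3} = \left(- \frac{1}{2}\right)^{3} = - \frac{1}{8}$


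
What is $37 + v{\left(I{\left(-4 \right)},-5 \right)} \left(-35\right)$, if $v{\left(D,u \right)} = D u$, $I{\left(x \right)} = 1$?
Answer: $212$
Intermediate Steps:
$37 + v{\left(I{\left(-4 \right)},-5 \right)} \left(-35\right) = 37 + 1 \left(-5\right) \left(-35\right) = 37 - -175 = 37 + 175 = 212$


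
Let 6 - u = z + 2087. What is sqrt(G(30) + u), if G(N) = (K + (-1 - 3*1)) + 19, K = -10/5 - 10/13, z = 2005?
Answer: I*sqrt(688467)/13 ≈ 63.826*I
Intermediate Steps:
K = -36/13 (K = -10*1/5 - 10*1/13 = -2 - 10/13 = -36/13 ≈ -2.7692)
G(N) = 159/13 (G(N) = (-36/13 + (-1 - 3*1)) + 19 = (-36/13 + (-1 - 3)) + 19 = (-36/13 - 4) + 19 = -88/13 + 19 = 159/13)
u = -4086 (u = 6 - (2005 + 2087) = 6 - 1*4092 = 6 - 4092 = -4086)
sqrt(G(30) + u) = sqrt(159/13 - 4086) = sqrt(-52959/13) = I*sqrt(688467)/13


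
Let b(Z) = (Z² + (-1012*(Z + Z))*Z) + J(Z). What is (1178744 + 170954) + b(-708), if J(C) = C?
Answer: -1012708082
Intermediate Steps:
b(Z) = Z - 2023*Z² (b(Z) = (Z² + (-1012*(Z + Z))*Z) + Z = (Z² + (-2024*Z)*Z) + Z = (Z² - 2024*Z²) + Z = -2023*Z² + Z = Z - 2023*Z²)
(1178744 + 170954) + b(-708) = (1178744 + 170954) - 708*(1 - 2023*(-708)) = 1349698 - 708*(1 + 1432284) = 1349698 - 708*1432285 = 1349698 - 1014057780 = -1012708082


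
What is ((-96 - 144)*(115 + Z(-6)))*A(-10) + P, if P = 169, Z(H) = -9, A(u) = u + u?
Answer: 508969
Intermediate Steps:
A(u) = 2*u
((-96 - 144)*(115 + Z(-6)))*A(-10) + P = ((-96 - 144)*(115 - 9))*(2*(-10)) + 169 = -240*106*(-20) + 169 = -25440*(-20) + 169 = 508800 + 169 = 508969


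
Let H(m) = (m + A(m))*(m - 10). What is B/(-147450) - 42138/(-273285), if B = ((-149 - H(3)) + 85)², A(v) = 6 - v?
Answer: 67566424/447731925 ≈ 0.15091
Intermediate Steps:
H(m) = -60 + 6*m (H(m) = (m + (6 - m))*(m - 10) = 6*(-10 + m) = -60 + 6*m)
B = 484 (B = ((-149 - (-60 + 6*3)) + 85)² = ((-149 - (-60 + 18)) + 85)² = ((-149 - 1*(-42)) + 85)² = ((-149 + 42) + 85)² = (-107 + 85)² = (-22)² = 484)
B/(-147450) - 42138/(-273285) = 484/(-147450) - 42138/(-273285) = 484*(-1/147450) - 42138*(-1/273285) = -242/73725 + 4682/30365 = 67566424/447731925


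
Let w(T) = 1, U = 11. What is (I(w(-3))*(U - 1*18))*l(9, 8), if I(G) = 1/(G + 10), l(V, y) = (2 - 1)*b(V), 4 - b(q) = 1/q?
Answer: -245/99 ≈ -2.4747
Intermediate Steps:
b(q) = 4 - 1/q
l(V, y) = 4 - 1/V (l(V, y) = (2 - 1)*(4 - 1/V) = 1*(4 - 1/V) = 4 - 1/V)
I(G) = 1/(10 + G)
(I(w(-3))*(U - 1*18))*l(9, 8) = ((11 - 1*18)/(10 + 1))*(4 - 1/9) = ((11 - 18)/11)*(4 - 1*⅑) = ((1/11)*(-7))*(4 - ⅑) = -7/11*35/9 = -245/99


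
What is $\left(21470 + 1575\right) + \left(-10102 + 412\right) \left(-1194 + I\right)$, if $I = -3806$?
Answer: $48473045$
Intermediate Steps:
$\left(21470 + 1575\right) + \left(-10102 + 412\right) \left(-1194 + I\right) = \left(21470 + 1575\right) + \left(-10102 + 412\right) \left(-1194 - 3806\right) = 23045 - -48450000 = 23045 + 48450000 = 48473045$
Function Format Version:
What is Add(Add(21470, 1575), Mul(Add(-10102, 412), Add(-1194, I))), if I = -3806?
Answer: 48473045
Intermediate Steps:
Add(Add(21470, 1575), Mul(Add(-10102, 412), Add(-1194, I))) = Add(Add(21470, 1575), Mul(Add(-10102, 412), Add(-1194, -3806))) = Add(23045, Mul(-9690, -5000)) = Add(23045, 48450000) = 48473045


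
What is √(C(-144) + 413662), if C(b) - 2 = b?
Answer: 4*√25845 ≈ 643.06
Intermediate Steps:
C(b) = 2 + b
√(C(-144) + 413662) = √((2 - 144) + 413662) = √(-142 + 413662) = √413520 = 4*√25845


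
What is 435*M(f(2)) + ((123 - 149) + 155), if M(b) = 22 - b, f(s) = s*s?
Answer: 7959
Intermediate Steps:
f(s) = s²
435*M(f(2)) + ((123 - 149) + 155) = 435*(22 - 1*2²) + ((123 - 149) + 155) = 435*(22 - 1*4) + (-26 + 155) = 435*(22 - 4) + 129 = 435*18 + 129 = 7830 + 129 = 7959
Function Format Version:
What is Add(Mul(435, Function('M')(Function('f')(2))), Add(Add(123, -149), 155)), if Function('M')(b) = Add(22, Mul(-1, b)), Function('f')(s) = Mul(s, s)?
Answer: 7959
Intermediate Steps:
Function('f')(s) = Pow(s, 2)
Add(Mul(435, Function('M')(Function('f')(2))), Add(Add(123, -149), 155)) = Add(Mul(435, Add(22, Mul(-1, Pow(2, 2)))), Add(Add(123, -149), 155)) = Add(Mul(435, Add(22, Mul(-1, 4))), Add(-26, 155)) = Add(Mul(435, Add(22, -4)), 129) = Add(Mul(435, 18), 129) = Add(7830, 129) = 7959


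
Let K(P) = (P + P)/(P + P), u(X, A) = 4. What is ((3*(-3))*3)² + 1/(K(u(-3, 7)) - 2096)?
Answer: 1527254/2095 ≈ 729.00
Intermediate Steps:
K(P) = 1 (K(P) = (2*P)/((2*P)) = (2*P)*(1/(2*P)) = 1)
((3*(-3))*3)² + 1/(K(u(-3, 7)) - 2096) = ((3*(-3))*3)² + 1/(1 - 2096) = (-9*3)² + 1/(-2095) = (-27)² - 1/2095 = 729 - 1/2095 = 1527254/2095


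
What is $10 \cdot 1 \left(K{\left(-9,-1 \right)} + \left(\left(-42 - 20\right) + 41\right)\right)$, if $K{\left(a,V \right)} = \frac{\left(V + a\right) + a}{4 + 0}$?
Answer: $- \frac{515}{2} \approx -257.5$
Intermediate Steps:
$K{\left(a,V \right)} = \frac{a}{2} + \frac{V}{4}$ ($K{\left(a,V \right)} = \frac{V + 2 a}{4} = \left(V + 2 a\right) \frac{1}{4} = \frac{a}{2} + \frac{V}{4}$)
$10 \cdot 1 \left(K{\left(-9,-1 \right)} + \left(\left(-42 - 20\right) + 41\right)\right) = 10 \cdot 1 \left(\left(\frac{1}{2} \left(-9\right) + \frac{1}{4} \left(-1\right)\right) + \left(\left(-42 - 20\right) + 41\right)\right) = 10 \left(\left(- \frac{9}{2} - \frac{1}{4}\right) + \left(-62 + 41\right)\right) = 10 \left(- \frac{19}{4} - 21\right) = 10 \left(- \frac{103}{4}\right) = - \frac{515}{2}$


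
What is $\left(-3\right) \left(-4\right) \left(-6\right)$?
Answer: $-72$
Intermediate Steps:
$\left(-3\right) \left(-4\right) \left(-6\right) = 12 \left(-6\right) = -72$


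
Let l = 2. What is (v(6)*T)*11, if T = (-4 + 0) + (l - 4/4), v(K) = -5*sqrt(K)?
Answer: 165*sqrt(6) ≈ 404.17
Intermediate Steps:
T = -3 (T = (-4 + 0) + (2 - 4/4) = -4 + (2 - 4*1/4) = -4 + (2 - 1) = -4 + 1 = -3)
(v(6)*T)*11 = (-5*sqrt(6)*(-3))*11 = (15*sqrt(6))*11 = 165*sqrt(6)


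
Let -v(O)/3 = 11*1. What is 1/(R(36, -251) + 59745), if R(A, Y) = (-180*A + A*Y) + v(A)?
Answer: 1/44196 ≈ 2.2626e-5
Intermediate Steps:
v(O) = -33
R(A, Y) = -33 - 180*A + A*Y (R(A, Y) = (-180*A + A*Y) - 33 = -33 - 180*A + A*Y)
1/(R(36, -251) + 59745) = 1/((-33 - 180*36 + 36*(-251)) + 59745) = 1/((-33 - 6480 - 9036) + 59745) = 1/(-15549 + 59745) = 1/44196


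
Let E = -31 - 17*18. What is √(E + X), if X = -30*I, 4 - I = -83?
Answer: I*√2947 ≈ 54.286*I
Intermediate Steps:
I = 87 (I = 4 - 1*(-83) = 4 + 83 = 87)
X = -2610 (X = -30*87 = -2610)
E = -337 (E = -31 - 306 = -337)
√(E + X) = √(-337 - 2610) = √(-2947) = I*√2947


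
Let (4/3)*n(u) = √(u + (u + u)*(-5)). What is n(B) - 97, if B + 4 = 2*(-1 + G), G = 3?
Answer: -97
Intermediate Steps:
B = 0 (B = -4 + 2*(-1 + 3) = -4 + 2*2 = -4 + 4 = 0)
n(u) = 9*√(-u)/4 (n(u) = 3*√(u + (u + u)*(-5))/4 = 3*√(u + (2*u)*(-5))/4 = 3*√(u - 10*u)/4 = 3*√(-9*u)/4 = 3*(3*√(-u))/4 = 9*√(-u)/4)
n(B) - 97 = 9*√(-1*0)/4 - 97 = 9*√0/4 - 97 = (9/4)*0 - 97 = 0 - 97 = -97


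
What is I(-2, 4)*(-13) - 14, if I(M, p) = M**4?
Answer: -222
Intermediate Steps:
I(-2, 4)*(-13) - 14 = (-2)**4*(-13) - 14 = 16*(-13) - 14 = -208 - 14 = -222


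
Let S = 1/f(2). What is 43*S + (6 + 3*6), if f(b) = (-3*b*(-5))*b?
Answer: 1483/60 ≈ 24.717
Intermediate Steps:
f(b) = 15*b² (f(b) = (15*b)*b = 15*b²)
S = 1/60 (S = 1/(15*2²) = 1/(15*4) = 1/60 ≈ 0.016667)
43*S + (6 + 3*6) = 43*(1/60) + (6 + 3*6) = 43/60 + (6 + 18) = 43/60 + 24 = 1483/60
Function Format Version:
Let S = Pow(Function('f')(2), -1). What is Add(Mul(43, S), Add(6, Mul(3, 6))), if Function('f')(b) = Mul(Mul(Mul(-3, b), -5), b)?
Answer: Rational(1483, 60) ≈ 24.717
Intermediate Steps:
Function('f')(b) = Mul(15, Pow(b, 2)) (Function('f')(b) = Mul(Mul(15, b), b) = Mul(15, Pow(b, 2)))
S = Rational(1, 60) (S = Pow(Mul(15, Pow(2, 2)), -1) = Pow(Mul(15, 4), -1) = Pow(60, -1) = Rational(1, 60) ≈ 0.016667)
Add(Mul(43, S), Add(6, Mul(3, 6))) = Add(Mul(43, Rational(1, 60)), Add(6, Mul(3, 6))) = Add(Rational(43, 60), Add(6, 18)) = Add(Rational(43, 60), 24) = Rational(1483, 60)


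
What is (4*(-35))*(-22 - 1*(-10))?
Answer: 1680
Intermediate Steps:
(4*(-35))*(-22 - 1*(-10)) = -140*(-22 + 10) = -140*(-12) = 1680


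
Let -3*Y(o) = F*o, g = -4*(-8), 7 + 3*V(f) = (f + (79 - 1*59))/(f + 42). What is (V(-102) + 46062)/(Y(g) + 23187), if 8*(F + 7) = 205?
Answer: 4145411/2068950 ≈ 2.0036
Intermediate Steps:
F = 149/8 (F = -7 + (⅛)*205 = -7 + 205/8 = 149/8 ≈ 18.625)
V(f) = -7/3 + (20 + f)/(3*(42 + f)) (V(f) = -7/3 + ((f + (79 - 1*59))/(f + 42))/3 = -7/3 + ((f + (79 - 59))/(42 + f))/3 = -7/3 + ((f + 20)/(42 + f))/3 = -7/3 + ((20 + f)/(42 + f))/3 = -7/3 + (20 + f)/(3*(42 + f)))
g = 32
Y(o) = -149*o/24
(V(-102) + 46062)/(Y(g) + 23187) = (2*(-137 - 3*(-102))/(3*(42 - 102)) + 46062)/(-149/24*32 + 23187) = ((⅔)*(-137 + 306)/(-60) + 46062)/(-596/3 + 23187) = ((⅔)*(-1/60)*169 + 46062)/(68965/3) = (-169/90 + 46062)*(3/68965) = (4145411/90)*(3/68965) = 4145411/2068950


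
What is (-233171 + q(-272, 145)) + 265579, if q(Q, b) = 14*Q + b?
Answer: 28745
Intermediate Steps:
q(Q, b) = b + 14*Q
(-233171 + q(-272, 145)) + 265579 = (-233171 + (145 + 14*(-272))) + 265579 = (-233171 + (145 - 3808)) + 265579 = (-233171 - 3663) + 265579 = -236834 + 265579 = 28745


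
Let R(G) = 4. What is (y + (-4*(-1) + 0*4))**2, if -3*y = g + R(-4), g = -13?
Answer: 49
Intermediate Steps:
y = 3 (y = -(-13 + 4)/3 = -1/3*(-9) = 3)
(y + (-4*(-1) + 0*4))**2 = (3 + (-4*(-1) + 0*4))**2 = (3 + (4 + 0))**2 = (3 + 4)**2 = 7**2 = 49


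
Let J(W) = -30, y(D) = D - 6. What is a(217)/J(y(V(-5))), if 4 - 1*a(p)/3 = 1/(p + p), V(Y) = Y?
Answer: -347/868 ≈ -0.39977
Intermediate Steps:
y(D) = -6 + D
a(p) = 12 - 3/(2*p) (a(p) = 12 - 3/(p + p) = 12 - 3*1/(2*p) = 12 - 3/(2*p))
a(217)/J(y(V(-5))) = (12 - 3/2/217)/(-30) = (12 - 3/2*1/217)*(-1/30) = (12 - 3/434)*(-1/30) = (5205/434)*(-1/30) = -347/868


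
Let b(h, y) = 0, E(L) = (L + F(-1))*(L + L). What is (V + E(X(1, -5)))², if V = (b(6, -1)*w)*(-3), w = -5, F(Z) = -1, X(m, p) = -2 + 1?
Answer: 16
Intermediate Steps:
X(m, p) = -1
E(L) = 2*L*(-1 + L) (E(L) = (L - 1)*(L + L) = (-1 + L)*(2*L) = 2*L*(-1 + L))
V = 0 (V = (0*(-5))*(-3) = 0*(-3) = 0)
(V + E(X(1, -5)))² = (0 + 2*(-1)*(-1 - 1))² = (0 + 2*(-1)*(-2))² = (0 + 4)² = 4² = 16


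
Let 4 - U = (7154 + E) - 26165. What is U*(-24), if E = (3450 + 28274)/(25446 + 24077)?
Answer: -22599554904/49523 ≈ -4.5634e+5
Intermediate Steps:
E = 31724/49523 ≈ 0.64059
U = 941648121/49523 (U = 4 - ((7154 + 31724/49523) - 26165) = 4 - (354319266/49523 - 26165) = 4 - 1*(-941450029/49523) = 4 + 941450029/49523 = 941648121/49523 ≈ 19014.)
U*(-24) = (941648121/49523)*(-24) = -22599554904/49523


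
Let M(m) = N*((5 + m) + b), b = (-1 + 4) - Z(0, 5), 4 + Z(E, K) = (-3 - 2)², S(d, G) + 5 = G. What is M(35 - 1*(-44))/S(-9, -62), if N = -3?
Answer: 198/67 ≈ 2.9552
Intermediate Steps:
S(d, G) = -5 + G
Z(E, K) = 21 (Z(E, K) = -4 + (-3 - 2)² = -4 + (-5)² = -4 + 25 = 21)
b = -18 (b = (-1 + 4) - 1*21 = 3 - 21 = -18)
M(m) = 39 - 3*m (M(m) = -3*((5 + m) - 18) = -3*(-13 + m) = 39 - 3*m)
M(35 - 1*(-44))/S(-9, -62) = (39 - 3*(35 - 1*(-44)))/(-5 - 62) = (39 - 3*(35 + 44))/(-67) = (39 - 3*79)*(-1/67) = (39 - 237)*(-1/67) = -198*(-1/67) = 198/67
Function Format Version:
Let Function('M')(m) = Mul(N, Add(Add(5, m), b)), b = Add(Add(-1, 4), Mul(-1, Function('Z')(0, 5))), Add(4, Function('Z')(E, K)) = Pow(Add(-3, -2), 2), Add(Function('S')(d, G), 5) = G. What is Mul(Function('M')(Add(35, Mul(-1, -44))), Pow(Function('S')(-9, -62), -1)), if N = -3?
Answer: Rational(198, 67) ≈ 2.9552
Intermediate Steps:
Function('S')(d, G) = Add(-5, G)
Function('Z')(E, K) = 21 (Function('Z')(E, K) = Add(-4, Pow(Add(-3, -2), 2)) = Add(-4, Pow(-5, 2)) = Add(-4, 25) = 21)
b = -18 (b = Add(Add(-1, 4), Mul(-1, 21)) = Add(3, -21) = -18)
Function('M')(m) = Add(39, Mul(-3, m)) (Function('M')(m) = Mul(-3, Add(Add(5, m), -18)) = Mul(-3, Add(-13, m)) = Add(39, Mul(-3, m)))
Mul(Function('M')(Add(35, Mul(-1, -44))), Pow(Function('S')(-9, -62), -1)) = Mul(Add(39, Mul(-3, Add(35, Mul(-1, -44)))), Pow(Add(-5, -62), -1)) = Mul(Add(39, Mul(-3, Add(35, 44))), Pow(-67, -1)) = Mul(Add(39, Mul(-3, 79)), Rational(-1, 67)) = Mul(Add(39, -237), Rational(-1, 67)) = Mul(-198, Rational(-1, 67)) = Rational(198, 67)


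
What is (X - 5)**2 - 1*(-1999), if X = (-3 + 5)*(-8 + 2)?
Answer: 2288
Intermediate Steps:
X = -12 (X = 2*(-6) = -12)
(X - 5)**2 - 1*(-1999) = (-12 - 5)**2 - 1*(-1999) = (-17)**2 + 1999 = 289 + 1999 = 2288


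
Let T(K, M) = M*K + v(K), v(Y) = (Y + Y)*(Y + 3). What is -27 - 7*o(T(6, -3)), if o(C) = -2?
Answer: -13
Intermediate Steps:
v(Y) = 2*Y*(3 + Y) (v(Y) = (2*Y)*(3 + Y) = 2*Y*(3 + Y))
T(K, M) = K*M + 2*K*(3 + K) (T(K, M) = M*K + 2*K*(3 + K) = K*M + 2*K*(3 + K))
-27 - 7*o(T(6, -3)) = -27 - 7*(-2) = -27 + 14 = -13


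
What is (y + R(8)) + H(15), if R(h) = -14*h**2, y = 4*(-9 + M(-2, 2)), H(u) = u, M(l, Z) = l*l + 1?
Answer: -897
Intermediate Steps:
M(l, Z) = 1 + l**2 (M(l, Z) = l**2 + 1 = 1 + l**2)
y = -16 (y = 4*(-9 + (1 + (-2)**2)) = 4*(-9 + (1 + 4)) = 4*(-9 + 5) = 4*(-4) = -16)
(y + R(8)) + H(15) = (-16 - 14*8**2) + 15 = (-16 - 14*64) + 15 = (-16 - 896) + 15 = -912 + 15 = -897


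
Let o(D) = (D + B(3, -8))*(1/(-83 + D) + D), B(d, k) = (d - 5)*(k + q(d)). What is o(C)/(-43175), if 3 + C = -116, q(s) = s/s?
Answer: -504819/1744270 ≈ -0.28942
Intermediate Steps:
q(s) = 1
C = -119 (C = -3 - 116 = -119)
B(d, k) = (1 + k)*(-5 + d) (B(d, k) = (d - 5)*(k + 1) = (-5 + d)*(1 + k) = (1 + k)*(-5 + d))
o(D) = (14 + D)*(D + 1/(-83 + D)) (o(D) = (D + (-5 + 3 - 5*(-8) + 3*(-8)))*(1/(-83 + D) + D) = (D + (-5 + 3 + 40 - 24))*(D + 1/(-83 + D)) = (D + 14)*(D + 1/(-83 + D)) = (14 + D)*(D + 1/(-83 + D)))
o(C)/(-43175) = ((14 + (-119)**3 - 1161*(-119) - 69*(-119)**2)/(-83 - 119))/(-43175) = ((14 - 1685159 + 138159 - 69*14161)/(-202))*(-1/43175) = -(14 - 1685159 + 138159 - 977109)/202*(-1/43175) = -1/202*(-2524095)*(-1/43175) = (2524095/202)*(-1/43175) = -504819/1744270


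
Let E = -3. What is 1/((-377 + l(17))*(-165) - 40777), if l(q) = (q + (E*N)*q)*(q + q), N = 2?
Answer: 1/498278 ≈ 2.0069e-6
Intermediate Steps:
l(q) = -10*q² (l(q) = (q + (-3*2)*q)*(q + q) = (q - 6*q)*(2*q) = (-5*q)*(2*q) = -10*q²)
1/((-377 + l(17))*(-165) - 40777) = 1/((-377 - 10*17²)*(-165) - 40777) = 1/((-377 - 10*289)*(-165) - 40777) = 1/((-377 - 2890)*(-165) - 40777) = 1/(-3267*(-165) - 40777) = 1/(539055 - 40777) = 1/498278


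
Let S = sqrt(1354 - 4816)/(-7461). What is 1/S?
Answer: 2487*I*sqrt(3462)/1154 ≈ 126.8*I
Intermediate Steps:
S = -I*sqrt(3462)/7461 (S = sqrt(-3462)*(-1/7461) = (I*sqrt(3462))*(-1/7461) = -I*sqrt(3462)/7461 ≈ -0.0078862*I)
1/S = 1/(-I*sqrt(3462)/7461) = 2487*I*sqrt(3462)/1154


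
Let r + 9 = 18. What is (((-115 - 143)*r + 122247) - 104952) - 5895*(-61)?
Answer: 374568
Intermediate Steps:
r = 9 (r = -9 + 18 = 9)
(((-115 - 143)*r + 122247) - 104952) - 5895*(-61) = (((-115 - 143)*9 + 122247) - 104952) - 5895*(-61) = ((-258*9 + 122247) - 104952) + 359595 = ((-2322 + 122247) - 104952) + 359595 = (119925 - 104952) + 359595 = 14973 + 359595 = 374568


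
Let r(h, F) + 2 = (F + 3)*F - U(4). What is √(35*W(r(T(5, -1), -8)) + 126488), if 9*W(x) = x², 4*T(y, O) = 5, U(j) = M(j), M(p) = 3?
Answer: √1181267/3 ≈ 362.29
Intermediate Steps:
U(j) = 3
T(y, O) = 5/4 (T(y, O) = (¼)*5 = 5/4)
r(h, F) = -5 + F*(3 + F) (r(h, F) = -2 + ((F + 3)*F - 1*3) = -2 + ((3 + F)*F - 3) = -2 + (F*(3 + F) - 3) = -2 + (-3 + F*(3 + F)) = -5 + F*(3 + F))
W(x) = x²/9
√(35*W(r(T(5, -1), -8)) + 126488) = √(35*((-5 + (-8)² + 3*(-8))²/9) + 126488) = √(35*((-5 + 64 - 24)²/9) + 126488) = √(35*((⅑)*35²) + 126488) = √(35*((⅑)*1225) + 126488) = √(35*(1225/9) + 126488) = √(42875/9 + 126488) = √(1181267/9) = √1181267/3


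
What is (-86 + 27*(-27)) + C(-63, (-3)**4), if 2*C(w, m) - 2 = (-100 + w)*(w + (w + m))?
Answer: 5707/2 ≈ 2853.5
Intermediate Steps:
C(w, m) = 1 + (-100 + w)*(m + 2*w)/2 (C(w, m) = 1 + ((-100 + w)*(w + (w + m)))/2 = 1 + ((-100 + w)*(w + (m + w)))/2 = 1 + ((-100 + w)*(m + 2*w))/2 = 1 + (-100 + w)*(m + 2*w)/2)
(-86 + 27*(-27)) + C(-63, (-3)**4) = (-86 + 27*(-27)) + (1 + (-63)**2 - 100*(-63) - 50*(-3)**4 + (1/2)*(-3)**4*(-63)) = (-86 - 729) + (1 + 3969 + 6300 - 50*81 + (1/2)*81*(-63)) = -815 + (1 + 3969 + 6300 - 4050 - 5103/2) = -815 + 7337/2 = 5707/2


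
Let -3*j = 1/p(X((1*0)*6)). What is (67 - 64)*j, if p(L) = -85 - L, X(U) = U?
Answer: 1/85 ≈ 0.011765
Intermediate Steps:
j = 1/255 (j = -1/(3*(-85 - 1*0*6)) = -1/(3*(-85 - 0*6)) = -1/(3*(-85 - 1*0)) = -1/(3*(-85 + 0)) = -⅓/(-85) = -⅓*(-1/85) = 1/255 ≈ 0.0039216)
(67 - 64)*j = (67 - 64)*(1/255) = 3*(1/255) = 1/85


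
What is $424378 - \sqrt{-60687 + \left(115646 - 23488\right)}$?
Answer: $424378 - \sqrt{31471} \approx 4.242 \cdot 10^{5}$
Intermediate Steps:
$424378 - \sqrt{-60687 + \left(115646 - 23488\right)} = 424378 - \sqrt{-60687 + 92158} = 424378 - \sqrt{31471}$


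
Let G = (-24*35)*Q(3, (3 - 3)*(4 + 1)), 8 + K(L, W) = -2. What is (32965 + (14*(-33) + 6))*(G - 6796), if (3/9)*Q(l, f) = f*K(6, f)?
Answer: -220931164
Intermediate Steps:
K(L, W) = -10 (K(L, W) = -8 - 2 = -10)
Q(l, f) = -30*f (Q(l, f) = 3*(f*(-10)) = 3*(-10*f) = -30*f)
G = 0 (G = (-24*35)*(-30*(3 - 3)*(4 + 1)) = -(-25200)*0*5 = -(-25200)*0 = -840*0 = 0)
(32965 + (14*(-33) + 6))*(G - 6796) = (32965 + (14*(-33) + 6))*(0 - 6796) = (32965 + (-462 + 6))*(-6796) = (32965 - 456)*(-6796) = 32509*(-6796) = -220931164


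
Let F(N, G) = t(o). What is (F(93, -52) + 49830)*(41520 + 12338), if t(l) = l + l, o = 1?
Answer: 2683851856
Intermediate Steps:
t(l) = 2*l
F(N, G) = 2 (F(N, G) = 2*1 = 2)
(F(93, -52) + 49830)*(41520 + 12338) = (2 + 49830)*(41520 + 12338) = 49832*53858 = 2683851856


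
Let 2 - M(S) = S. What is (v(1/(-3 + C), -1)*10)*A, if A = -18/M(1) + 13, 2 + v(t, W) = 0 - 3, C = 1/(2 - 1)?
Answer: 250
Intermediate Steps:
C = 1 (C = 1/1 = 1)
v(t, W) = -5 (v(t, W) = -2 + (0 - 3) = -2 - 3 = -5)
M(S) = 2 - S
A = -5 (A = -18/(2 - 1*1) + 13 = -18/(2 - 1) + 13 = -18/1 + 13 = -18*1 + 13 = -18 + 13 = -5)
(v(1/(-3 + C), -1)*10)*A = -5*10*(-5) = -50*(-5) = 250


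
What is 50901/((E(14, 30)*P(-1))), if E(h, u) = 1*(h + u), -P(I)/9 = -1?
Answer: 16967/132 ≈ 128.54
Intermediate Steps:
P(I) = 9 (P(I) = -9*(-1) = 9)
E(h, u) = h + u
50901/((E(14, 30)*P(-1))) = 50901/(((14 + 30)*9)) = 50901/((44*9)) = 50901/396 = 50901*(1/396) = 16967/132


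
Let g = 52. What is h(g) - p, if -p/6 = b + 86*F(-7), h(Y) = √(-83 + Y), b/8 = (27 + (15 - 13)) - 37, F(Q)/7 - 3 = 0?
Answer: 10452 + I*√31 ≈ 10452.0 + 5.5678*I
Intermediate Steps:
F(Q) = 21 (F(Q) = 21 + 7*0 = 21 + 0 = 21)
b = -64 (b = 8*((27 + (15 - 13)) - 37) = 8*((27 + 2) - 37) = 8*(29 - 37) = 8*(-8) = -64)
p = -10452 (p = -6*(-64 + 86*21) = -6*(-64 + 1806) = -6*1742 = -10452)
h(g) - p = √(-83 + 52) - 1*(-10452) = √(-31) + 10452 = I*√31 + 10452 = 10452 + I*√31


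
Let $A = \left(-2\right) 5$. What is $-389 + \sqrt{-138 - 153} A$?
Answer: $-389 - 10 i \sqrt{291} \approx -389.0 - 170.59 i$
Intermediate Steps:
$A = -10$
$-389 + \sqrt{-138 - 153} A = -389 + \sqrt{-138 - 153} \left(-10\right) = -389 + \sqrt{-291} \left(-10\right) = -389 + i \sqrt{291} \left(-10\right) = -389 - 10 i \sqrt{291}$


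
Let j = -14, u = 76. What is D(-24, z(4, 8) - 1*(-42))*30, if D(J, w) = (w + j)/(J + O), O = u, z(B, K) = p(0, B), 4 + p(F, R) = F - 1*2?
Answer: 165/13 ≈ 12.692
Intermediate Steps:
p(F, R) = -6 + F (p(F, R) = -4 + (F - 1*2) = -4 + (F - 2) = -4 + (-2 + F) = -6 + F)
z(B, K) = -6 (z(B, K) = -6 + 0 = -6)
O = 76
D(J, w) = (-14 + w)/(76 + J) (D(J, w) = (w - 14)/(J + 76) = (-14 + w)/(76 + J))
D(-24, z(4, 8) - 1*(-42))*30 = ((-14 + (-6 - 1*(-42)))/(76 - 24))*30 = ((-14 + (-6 + 42))/52)*30 = ((-14 + 36)/52)*30 = ((1/52)*22)*30 = (11/26)*30 = 165/13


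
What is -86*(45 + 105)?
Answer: -12900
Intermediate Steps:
-86*(45 + 105) = -86*150 = -12900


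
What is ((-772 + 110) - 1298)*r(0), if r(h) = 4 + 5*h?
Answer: -7840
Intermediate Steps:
((-772 + 110) - 1298)*r(0) = ((-772 + 110) - 1298)*(4 + 5*0) = (-662 - 1298)*(4 + 0) = -1960*4 = -7840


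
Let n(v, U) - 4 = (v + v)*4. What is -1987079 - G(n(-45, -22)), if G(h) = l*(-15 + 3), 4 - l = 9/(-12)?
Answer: -1987022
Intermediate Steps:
l = 19/4 (l = 4 - 9/(-12) = 4 - 9*(-1)/12 = 4 - 1*(-¾) = 4 + ¾ = 19/4 ≈ 4.7500)
n(v, U) = 4 + 8*v (n(v, U) = 4 + (v + v)*4 = 4 + (2*v)*4 = 4 + 8*v)
G(h) = -57 (G(h) = 19*(-15 + 3)/4 = (19/4)*(-12) = -57)
-1987079 - G(n(-45, -22)) = -1987079 - 1*(-57) = -1987079 + 57 = -1987022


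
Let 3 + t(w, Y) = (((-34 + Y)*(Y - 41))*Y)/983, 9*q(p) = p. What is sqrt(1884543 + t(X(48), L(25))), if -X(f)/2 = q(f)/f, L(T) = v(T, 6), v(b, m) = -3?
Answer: 12*sqrt(12645871327)/983 ≈ 1372.8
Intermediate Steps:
q(p) = p/9
L(T) = -3
X(f) = -2/9 (X(f) = -2*f/9/f = -2*1/9 = -2/9)
t(w, Y) = -3 + Y*(-41 + Y)*(-34 + Y)/983 (t(w, Y) = -3 + (((-34 + Y)*(Y - 41))*Y)/983 = -3 + (((-34 + Y)*(-41 + Y))*Y)*(1/983) = -3 + (((-41 + Y)*(-34 + Y))*Y)*(1/983) = -3 + (Y*(-41 + Y)*(-34 + Y))*(1/983) = -3 + Y*(-41 + Y)*(-34 + Y)/983)
sqrt(1884543 + t(X(48), L(25))) = sqrt(1884543 + (-3 - 75/983*(-3)**2 + (1/983)*(-3)**3 + (1394/983)*(-3))) = sqrt(1884543 + (-3 - 75/983*9 + (1/983)*(-27) - 4182/983)) = sqrt(1884543 + (-3 - 675/983 - 27/983 - 4182/983)) = sqrt(1884543 - 7833/983) = sqrt(1852497936/983) = 12*sqrt(12645871327)/983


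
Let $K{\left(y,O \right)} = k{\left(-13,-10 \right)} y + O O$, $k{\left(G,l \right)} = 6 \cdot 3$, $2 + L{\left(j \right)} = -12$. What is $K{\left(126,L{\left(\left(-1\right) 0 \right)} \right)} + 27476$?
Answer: $29940$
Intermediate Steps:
$L{\left(j \right)} = -14$ ($L{\left(j \right)} = -2 - 12 = -14$)
$k{\left(G,l \right)} = 18$
$K{\left(y,O \right)} = O^{2} + 18 y$ ($K{\left(y,O \right)} = 18 y + O O = 18 y + O^{2} = O^{2} + 18 y$)
$K{\left(126,L{\left(\left(-1\right) 0 \right)} \right)} + 27476 = \left(\left(-14\right)^{2} + 18 \cdot 126\right) + 27476 = \left(196 + 2268\right) + 27476 = 2464 + 27476 = 29940$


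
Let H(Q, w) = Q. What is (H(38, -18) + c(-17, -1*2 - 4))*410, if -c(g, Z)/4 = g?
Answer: 43460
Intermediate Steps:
c(g, Z) = -4*g
(H(38, -18) + c(-17, -1*2 - 4))*410 = (38 - 4*(-17))*410 = (38 + 68)*410 = 106*410 = 43460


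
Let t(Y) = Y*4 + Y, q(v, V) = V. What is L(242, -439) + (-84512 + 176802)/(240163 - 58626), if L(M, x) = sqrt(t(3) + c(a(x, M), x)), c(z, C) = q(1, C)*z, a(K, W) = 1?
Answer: 92290/181537 + 2*I*sqrt(106) ≈ 0.50838 + 20.591*I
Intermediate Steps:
c(z, C) = C*z
t(Y) = 5*Y (t(Y) = 4*Y + Y = 5*Y)
L(M, x) = sqrt(15 + x) (L(M, x) = sqrt(5*3 + x*1) = sqrt(15 + x))
L(242, -439) + (-84512 + 176802)/(240163 - 58626) = sqrt(15 - 439) + (-84512 + 176802)/(240163 - 58626) = sqrt(-424) + 92290/181537 = 2*I*sqrt(106) + 92290*(1/181537) = 2*I*sqrt(106) + 92290/181537 = 92290/181537 + 2*I*sqrt(106)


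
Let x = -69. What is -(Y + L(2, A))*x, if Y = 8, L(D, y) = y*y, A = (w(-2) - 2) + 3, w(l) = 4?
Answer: 2277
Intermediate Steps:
A = 5 (A = (4 - 2) + 3 = 2 + 3 = 5)
L(D, y) = y²
-(Y + L(2, A))*x = -(8 + 5²)*(-69) = -(8 + 25)*(-69) = -33*(-69) = -1*(-2277) = 2277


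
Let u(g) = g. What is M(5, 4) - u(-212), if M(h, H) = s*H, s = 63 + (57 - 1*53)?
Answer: 480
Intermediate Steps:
s = 67 (s = 63 + (57 - 53) = 63 + 4 = 67)
M(h, H) = 67*H
M(5, 4) - u(-212) = 67*4 - 1*(-212) = 268 + 212 = 480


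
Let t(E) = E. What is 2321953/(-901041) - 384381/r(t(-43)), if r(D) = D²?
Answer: -350636331718/1666024809 ≈ -210.46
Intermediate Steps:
2321953/(-901041) - 384381/r(t(-43)) = 2321953/(-901041) - 384381/((-43)²) = 2321953*(-1/901041) - 384381/1849 = -2321953/901041 - 384381*1/1849 = -2321953/901041 - 384381/1849 = -350636331718/1666024809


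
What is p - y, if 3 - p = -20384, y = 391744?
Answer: -371357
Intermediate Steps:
p = 20387 (p = 3 - 1*(-20384) = 3 + 20384 = 20387)
p - y = 20387 - 1*391744 = 20387 - 391744 = -371357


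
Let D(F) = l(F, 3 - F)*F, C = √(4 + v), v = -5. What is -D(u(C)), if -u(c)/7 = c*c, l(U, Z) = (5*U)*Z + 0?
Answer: 980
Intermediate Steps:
l(U, Z) = 5*U*Z (l(U, Z) = 5*U*Z + 0 = 5*U*Z)
C = I (C = √(4 - 5) = √(-1) = I ≈ 1.0*I)
u(c) = -7*c² (u(c) = -7*c*c = -7*c²)
D(F) = 5*F²*(3 - F) (D(F) = (5*F*(3 - F))*F = 5*F²*(3 - F))
-D(u(C)) = -5*(-7*I²)²*(3 - (-7)*I²) = -5*(-7*(-1))²*(3 - (-7)*(-1)) = -5*7²*(3 - 1*7) = -5*49*(3 - 7) = -5*49*(-4) = -1*(-980) = 980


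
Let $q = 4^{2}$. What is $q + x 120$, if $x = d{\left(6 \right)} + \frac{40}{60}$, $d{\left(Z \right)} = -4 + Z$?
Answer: $336$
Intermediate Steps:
$q = 16$
$x = \frac{8}{3}$ ($x = \left(-4 + 6\right) + \frac{40}{60} = 2 + 40 \cdot \frac{1}{60} = 2 + \frac{2}{3} = \frac{8}{3} \approx 2.6667$)
$q + x 120 = 16 + \frac{8}{3} \cdot 120 = 16 + 320 = 336$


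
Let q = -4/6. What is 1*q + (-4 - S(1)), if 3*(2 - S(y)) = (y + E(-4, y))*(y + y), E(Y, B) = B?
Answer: -16/3 ≈ -5.3333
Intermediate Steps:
q = -2/3 (q = -4*1/6 = -2/3 ≈ -0.66667)
S(y) = 2 - 4*y**2/3 (S(y) = 2 - (y + y)*(y + y)/3 = 2 - 2*y*2*y/3 = 2 - 4*y**2/3)
1*q + (-4 - S(1)) = 1*(-2/3) + (-4 - (2 - 4/3*1**2)) = -2/3 + (-4 - (2 - 4/3*1)) = -2/3 + (-4 - (2 - 4/3)) = -2/3 + (-4 - 1*2/3) = -2/3 + (-4 - 2/3) = -2/3 - 14/3 = -16/3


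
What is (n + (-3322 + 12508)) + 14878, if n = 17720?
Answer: 41784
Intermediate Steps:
(n + (-3322 + 12508)) + 14878 = (17720 + (-3322 + 12508)) + 14878 = (17720 + 9186) + 14878 = 26906 + 14878 = 41784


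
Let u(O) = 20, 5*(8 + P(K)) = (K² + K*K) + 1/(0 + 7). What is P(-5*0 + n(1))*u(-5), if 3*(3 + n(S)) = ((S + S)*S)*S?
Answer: -7300/63 ≈ -115.87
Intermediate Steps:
n(S) = -3 + 2*S³/3 (n(S) = -3 + (((S + S)*S)*S)/3 = -3 + (((2*S)*S)*S)/3 = -3 + ((2*S²)*S)/3 = -3 + (2*S³)/3 = -3 + 2*S³/3)
P(K) = -279/35 + 2*K²/5 (P(K) = -8 + ((K² + K*K) + 1/(0 + 7))/5 = -8 + ((K² + K²) + 1/7)/5 = -8 + (2*K² + ⅐)/5 = -8 + (⅐ + 2*K²)/5 = -8 + (1/35 + 2*K²/5) = -279/35 + 2*K²/5)
P(-5*0 + n(1))*u(-5) = (-279/35 + 2*(-5*0 + (-3 + (⅔)*1³))²/5)*20 = (-279/35 + 2*(0 + (-3 + (⅔)*1))²/5)*20 = (-279/35 + 2*(0 + (-3 + ⅔))²/5)*20 = (-279/35 + 2*(0 - 7/3)²/5)*20 = (-279/35 + 2*(-7/3)²/5)*20 = (-279/35 + (⅖)*(49/9))*20 = (-279/35 + 98/45)*20 = -365/63*20 = -7300/63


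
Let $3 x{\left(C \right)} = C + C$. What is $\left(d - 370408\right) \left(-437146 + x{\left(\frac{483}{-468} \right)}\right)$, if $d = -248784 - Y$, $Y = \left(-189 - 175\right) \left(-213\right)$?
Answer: $\frac{35634758921650}{117} \approx 3.0457 \cdot 10^{11}$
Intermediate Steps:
$Y = 77532$ ($Y = \left(-364\right) \left(-213\right) = 77532$)
$x{\left(C \right)} = \frac{2 C}{3}$ ($x{\left(C \right)} = \frac{C + C}{3} = \frac{2 C}{3}$)
$d = -326316$ ($d = -248784 - 77532 = -326316$)
$\left(d - 370408\right) \left(-437146 + x{\left(\frac{483}{-468} \right)}\right) = \left(-326316 - 370408\right) \left(-437146 + \frac{2 \frac{483}{-468}}{3}\right) = - 696724 \left(-437146 + \frac{2 \cdot 483 \left(- \frac{1}{468}\right)}{3}\right) = - 696724 \left(-437146 + \frac{2}{3} \left(- \frac{161}{156}\right)\right) = - 696724 \left(-437146 - \frac{161}{234}\right) = \left(-696724\right) \left(- \frac{102292325}{234}\right) = \frac{35634758921650}{117}$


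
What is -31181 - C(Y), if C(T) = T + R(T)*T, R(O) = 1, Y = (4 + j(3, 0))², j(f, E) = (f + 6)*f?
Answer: -33103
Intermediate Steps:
j(f, E) = f*(6 + f) (j(f, E) = (6 + f)*f = f*(6 + f))
Y = 961 (Y = (4 + 3*(6 + 3))² = (4 + 3*9)² = (4 + 27)² = 31² = 961)
C(T) = 2*T (C(T) = T + 1*T = T + T = 2*T)
-31181 - C(Y) = -31181 - 2*961 = -31181 - 1*1922 = -31181 - 1922 = -33103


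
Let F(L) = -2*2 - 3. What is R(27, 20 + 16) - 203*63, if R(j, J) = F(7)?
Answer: -12796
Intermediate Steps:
F(L) = -7 (F(L) = -4 - 3 = -7)
R(j, J) = -7
R(27, 20 + 16) - 203*63 = -7 - 203*63 = -7 - 12789 = -12796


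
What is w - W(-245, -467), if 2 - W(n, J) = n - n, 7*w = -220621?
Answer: -220635/7 ≈ -31519.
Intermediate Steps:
w = -220621/7 (w = (⅐)*(-220621) = -220621/7 ≈ -31517.)
W(n, J) = 2 (W(n, J) = 2 - (n - n) = 2 - 1*0 = 2 + 0 = 2)
w - W(-245, -467) = -220621/7 - 1*2 = -220621/7 - 2 = -220635/7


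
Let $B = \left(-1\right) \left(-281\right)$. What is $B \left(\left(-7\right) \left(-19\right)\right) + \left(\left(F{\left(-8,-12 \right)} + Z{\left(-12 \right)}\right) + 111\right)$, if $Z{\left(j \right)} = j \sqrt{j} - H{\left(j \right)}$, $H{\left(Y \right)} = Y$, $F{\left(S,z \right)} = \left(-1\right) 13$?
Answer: $37483 - 24 i \sqrt{3} \approx 37483.0 - 41.569 i$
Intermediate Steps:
$F{\left(S,z \right)} = -13$
$Z{\left(j \right)} = j^{\frac{3}{2}} - j$ ($Z{\left(j \right)} = j \sqrt{j} - j = j^{\frac{3}{2}} - j$)
$B = 281$
$B \left(\left(-7\right) \left(-19\right)\right) + \left(\left(F{\left(-8,-12 \right)} + Z{\left(-12 \right)}\right) + 111\right) = 281 \left(\left(-7\right) \left(-19\right)\right) + \left(\left(-13 + \left(\left(-12\right)^{\frac{3}{2}} - -12\right)\right) + 111\right) = 281 \cdot 133 + \left(\left(-13 + \left(- 24 i \sqrt{3} + 12\right)\right) + 111\right) = 37373 + \left(\left(-13 + \left(12 - 24 i \sqrt{3}\right)\right) + 111\right) = 37373 + \left(\left(-1 - 24 i \sqrt{3}\right) + 111\right) = 37373 + \left(110 - 24 i \sqrt{3}\right) = 37483 - 24 i \sqrt{3}$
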